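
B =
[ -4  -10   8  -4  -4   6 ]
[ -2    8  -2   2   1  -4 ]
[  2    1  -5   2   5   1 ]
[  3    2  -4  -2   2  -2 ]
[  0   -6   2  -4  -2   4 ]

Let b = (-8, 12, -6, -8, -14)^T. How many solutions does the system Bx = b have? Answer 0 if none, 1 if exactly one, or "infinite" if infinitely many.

Row reduce the augmented matrix [B | b].
R2 ← R2 − (1/2)·R1: [0, 13, -6, 4, 3, -7, 16]
R3 ← R3 + (1/2)·R1: [0, -4, -1, 0, 3, 4, -10]
R4 ← R4 + (3/4)·R1: [0, -11/2, 2, -5, -1, 5/2, -14]
R3 ← R3 + (4/13)·R2: [0, 0, -37/13, 16/13, 51/13, 24/13, -66/13]
R4 ← R4 + (11/26)·R2: [0, 0, -7/13, -43/13, 7/26, -6/13, -94/13]
R5 ← R5 + (6/13)·R2: [0, 0, -10/13, -28/13, -8/13, 10/13, -86/13]
R4 ← R4 − (7/37)·R3: [0, 0, 0, -131/37, -35/74, -30/37, -232/37]
R5 ← R5 − (10/37)·R3: [0, 0, 0, -92/37, -62/37, 10/37, -194/37]
R5 ← R5 − (92/131)·R4: [0, 0, 0, 0, -176/131, 110/131, -110/131]
The echelon form has 5 nonzero rows, and every pivot lies in the first 6 columns, so rank(B) = rank([B|b]) = 5.
The system is consistent.
rank = 5 < 6 unknowns, so there are infinitely many solutions.

infinite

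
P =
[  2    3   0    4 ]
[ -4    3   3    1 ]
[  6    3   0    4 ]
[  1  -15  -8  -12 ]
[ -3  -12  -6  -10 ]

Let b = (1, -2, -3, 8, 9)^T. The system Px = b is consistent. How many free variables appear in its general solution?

Row reduce the augmented matrix [P | b].
R2 ← R2 + (2)·R1: [0, 9, 3, 9, 0]
R3 ← R3 − (3)·R1: [0, -6, 0, -8, -6]
R4 ← R4 − (1/2)·R1: [0, -33/2, -8, -14, 15/2]
R5 ← R5 + (3/2)·R1: [0, -15/2, -6, -4, 21/2]
R3 ← R3 + (2/3)·R2: [0, 0, 2, -2, -6]
R4 ← R4 + (11/6)·R2: [0, 0, -5/2, 5/2, 15/2]
R5 ← R5 + (5/6)·R2: [0, 0, -7/2, 7/2, 21/2]
R4 ← R4 + (5/4)·R3: [0, 0, 0, 0, 0]
R5 ← R5 + (7/4)·R3: [0, 0, 0, 0, 0]
The echelon form has 3 nonzero rows, and every pivot lies in the first 4 columns, so rank(P) = rank([P|b]) = 3.
The system is consistent.
Free variables = (unknowns) − (rank) = 4 − 3 = 1.

1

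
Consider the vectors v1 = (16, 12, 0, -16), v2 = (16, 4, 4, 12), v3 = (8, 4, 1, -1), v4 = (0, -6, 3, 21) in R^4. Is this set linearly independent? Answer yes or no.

Form the matrix with these vectors as rows and row reduce.
R2 ← R2 − R1: [0, -8, 4, 28]
R3 ← R3 − (1/2)·R1: [0, -2, 1, 7]
R3 ← R3 − (1/4)·R2: [0, 0, 0, 0]
R4 ← R4 − (3/4)·R2: [0, 0, 0, 0]
2 nonzero rows, so the 4 vectors span a space of dimension 2.
Since 2 < 4, the vectors are linearly dependent.

no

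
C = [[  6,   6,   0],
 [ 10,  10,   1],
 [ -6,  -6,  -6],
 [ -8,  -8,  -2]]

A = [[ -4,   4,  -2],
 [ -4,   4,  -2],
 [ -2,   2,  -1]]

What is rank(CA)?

First compute CA:
[[-48,  48, -24],
 [-82,  82, -41],
 [ 60, -60,  30],
 [ 68, -68,  34]]
Now row reduce the product.
R2 ← R2 − (41/24)·R1: [0, 0, 0]
R3 ← R3 + (5/4)·R1: [0, 0, 0]
R4 ← R4 + (17/12)·R1: [0, 0, 0]
1 nonzero row, so rank(CA) = 1.

1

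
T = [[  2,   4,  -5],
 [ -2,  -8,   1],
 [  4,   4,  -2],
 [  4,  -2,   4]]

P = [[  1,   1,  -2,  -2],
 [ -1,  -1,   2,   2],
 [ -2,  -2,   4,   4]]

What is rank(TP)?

1

First compute TP:
[[  8,   8, -16, -16],
 [  4,   4,  -8,  -8],
 [  4,   4,  -8,  -8],
 [ -2,  -2,   4,   4]]
Now row reduce the product.
R2 ← R2 − (1/2)·R1: [0, 0, 0, 0]
R3 ← R3 − (1/2)·R1: [0, 0, 0, 0]
R4 ← R4 + (1/4)·R1: [0, 0, 0, 0]
1 nonzero row, so rank(TP) = 1.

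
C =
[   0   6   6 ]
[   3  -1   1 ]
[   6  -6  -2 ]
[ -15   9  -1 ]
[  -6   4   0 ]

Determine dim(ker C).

1

Row reduce to echelon form.
Swap R1 ↔ R2
R3 ← R3 − (2)·R1: [0, -4, -4]
R4 ← R4 + (5)·R1: [0, 4, 4]
R5 ← R5 + (2)·R1: [0, 2, 2]
R3 ← R3 + (2/3)·R2: [0, 0, 0]
R4 ← R4 − (2/3)·R2: [0, 0, 0]
R5 ← R5 − (1/3)·R2: [0, 0, 0]
2 nonzero rows, so rank(C) = 2.
C has 3 columns; by rank–nullity, nullity = 3 − 2 = 1.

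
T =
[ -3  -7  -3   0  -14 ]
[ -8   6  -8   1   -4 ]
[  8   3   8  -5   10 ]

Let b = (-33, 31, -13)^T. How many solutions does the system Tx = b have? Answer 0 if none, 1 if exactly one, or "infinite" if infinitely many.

infinite

Row reduce the augmented matrix [T | b].
R2 ← R2 − (8/3)·R1: [0, 74/3, 0, 1, 100/3, 119]
R3 ← R3 + (8/3)·R1: [0, -47/3, 0, -5, -82/3, -101]
R3 ← R3 + (47/74)·R2: [0, 0, 0, -323/74, -228/37, -1881/74]
The echelon form has 3 nonzero rows, and every pivot lies in the first 5 columns, so rank(T) = rank([T|b]) = 3.
The system is consistent.
rank = 3 < 5 unknowns, so there are infinitely many solutions.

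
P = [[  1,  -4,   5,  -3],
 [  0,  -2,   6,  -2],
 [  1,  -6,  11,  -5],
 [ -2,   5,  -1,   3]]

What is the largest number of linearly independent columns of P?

2

Row reduce to echelon form.
R3 ← R3 − R1: [0, -2, 6, -2]
R4 ← R4 + (2)·R1: [0, -3, 9, -3]
R3 ← R3 − R2: [0, 0, 0, 0]
R4 ← R4 − (3/2)·R2: [0, 0, 0, 0]
Echelon form has 2 nonzero rows, so rank(P) = 2.
The rank gives the maximum number of linearly independent columns: 2.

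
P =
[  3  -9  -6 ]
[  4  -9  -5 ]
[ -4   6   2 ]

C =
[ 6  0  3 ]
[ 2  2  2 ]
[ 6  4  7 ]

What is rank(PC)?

2

First compute PC:
[[-36, -42, -51],
 [-24, -38, -41],
 [  0,  20,  14]]
Now row reduce the product.
R2 ← R2 − (2/3)·R1: [0, -10, -7]
R3 ← R3 + (2)·R2: [0, 0, 0]
2 nonzero rows, so rank(PC) = 2.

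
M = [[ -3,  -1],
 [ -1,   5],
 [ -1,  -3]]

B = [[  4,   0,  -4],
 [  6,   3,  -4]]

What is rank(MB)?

First compute MB:
[[-18,  -3,  16],
 [ 26,  15, -16],
 [-22,  -9,  16]]
Now row reduce the product.
R2 ← R2 + (13/9)·R1: [0, 32/3, 64/9]
R3 ← R3 − (11/9)·R1: [0, -16/3, -32/9]
R3 ← R3 + (1/2)·R2: [0, 0, 0]
2 nonzero rows, so rank(MB) = 2.

2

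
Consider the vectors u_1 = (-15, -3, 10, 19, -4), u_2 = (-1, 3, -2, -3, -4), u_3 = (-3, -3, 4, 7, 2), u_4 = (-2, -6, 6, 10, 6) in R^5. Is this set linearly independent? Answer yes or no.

no

Form the matrix with these vectors as rows and row reduce.
R2 ← R2 − (1/15)·R1: [0, 16/5, -8/3, -64/15, -56/15]
R3 ← R3 − (1/5)·R1: [0, -12/5, 2, 16/5, 14/5]
R4 ← R4 − (2/15)·R1: [0, -28/5, 14/3, 112/15, 98/15]
R3 ← R3 + (3/4)·R2: [0, 0, 0, 0, 0]
R4 ← R4 + (7/4)·R2: [0, 0, 0, 0, 0]
2 nonzero rows, so the 4 vectors span a space of dimension 2.
Since 2 < 4, the vectors are linearly dependent.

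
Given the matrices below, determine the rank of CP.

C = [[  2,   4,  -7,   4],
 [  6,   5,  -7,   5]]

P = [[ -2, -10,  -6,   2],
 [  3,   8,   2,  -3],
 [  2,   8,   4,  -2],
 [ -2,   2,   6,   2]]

First compute CP:
[[-14, -36,  -8,  14],
 [-21, -66, -24,  21]]
Now row reduce the product.
R2 ← R2 − (3/2)·R1: [0, -12, -12, 0]
2 nonzero rows, so rank(CP) = 2.

2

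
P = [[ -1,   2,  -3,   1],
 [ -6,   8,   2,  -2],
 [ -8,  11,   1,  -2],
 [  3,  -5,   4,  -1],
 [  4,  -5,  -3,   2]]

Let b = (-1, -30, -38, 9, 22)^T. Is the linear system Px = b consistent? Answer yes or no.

yes

Row reduce the augmented matrix [P | b].
R2 ← R2 − (6)·R1: [0, -4, 20, -8, -24]
R3 ← R3 − (8)·R1: [0, -5, 25, -10, -30]
R4 ← R4 + (3)·R1: [0, 1, -5, 2, 6]
R5 ← R5 + (4)·R1: [0, 3, -15, 6, 18]
R3 ← R3 − (5/4)·R2: [0, 0, 0, 0, 0]
R4 ← R4 + (1/4)·R2: [0, 0, 0, 0, 0]
R5 ← R5 + (3/4)·R2: [0, 0, 0, 0, 0]
The echelon form has 2 nonzero rows, and every pivot lies in the first 4 columns, so rank(P) = rank([P|b]) = 2.
The system is consistent.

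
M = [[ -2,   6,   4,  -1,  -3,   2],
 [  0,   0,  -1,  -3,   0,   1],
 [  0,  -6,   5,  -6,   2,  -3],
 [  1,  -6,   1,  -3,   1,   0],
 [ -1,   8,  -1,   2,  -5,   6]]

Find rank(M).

5

Row reduce to echelon form.
R4 ← R4 + (1/2)·R1: [0, -3, 3, -7/2, -1/2, 1]
R5 ← R5 − (1/2)·R1: [0, 5, -3, 5/2, -7/2, 5]
Swap R2 ↔ R3
R4 ← R4 − (1/2)·R2: [0, 0, 1/2, -1/2, -3/2, 5/2]
R5 ← R5 + (5/6)·R2: [0, 0, 7/6, -5/2, -11/6, 5/2]
R4 ← R4 + (1/2)·R3: [0, 0, 0, -2, -3/2, 3]
R5 ← R5 + (7/6)·R3: [0, 0, 0, -6, -11/6, 11/3]
R5 ← R5 − (3)·R4: [0, 0, 0, 0, 8/3, -16/3]
Echelon form has 5 nonzero rows, so rank(M) = 5.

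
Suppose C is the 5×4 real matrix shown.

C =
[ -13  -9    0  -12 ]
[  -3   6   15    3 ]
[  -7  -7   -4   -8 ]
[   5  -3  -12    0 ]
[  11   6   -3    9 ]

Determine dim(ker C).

2

Row reduce to echelon form.
R2 ← R2 − (3/13)·R1: [0, 105/13, 15, 75/13]
R3 ← R3 − (7/13)·R1: [0, -28/13, -4, -20/13]
R4 ← R4 + (5/13)·R1: [0, -84/13, -12, -60/13]
R5 ← R5 + (11/13)·R1: [0, -21/13, -3, -15/13]
R3 ← R3 + (4/15)·R2: [0, 0, 0, 0]
R4 ← R4 + (4/5)·R2: [0, 0, 0, 0]
R5 ← R5 + (1/5)·R2: [0, 0, 0, 0]
2 nonzero rows, so rank(C) = 2.
C has 4 columns; by rank–nullity, nullity = 4 − 2 = 2.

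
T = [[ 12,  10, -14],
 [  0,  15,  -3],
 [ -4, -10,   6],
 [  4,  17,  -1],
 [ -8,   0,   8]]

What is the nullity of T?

Row reduce to echelon form.
R3 ← R3 + (1/3)·R1: [0, -20/3, 4/3]
R4 ← R4 − (1/3)·R1: [0, 41/3, 11/3]
R5 ← R5 + (2/3)·R1: [0, 20/3, -4/3]
R3 ← R3 + (4/9)·R2: [0, 0, 0]
R4 ← R4 − (41/45)·R2: [0, 0, 32/5]
R5 ← R5 − (4/9)·R2: [0, 0, 0]
Swap R3 ↔ R4
3 nonzero rows, so rank(T) = 3.
T has 3 columns; by rank–nullity, nullity = 3 − 3 = 0.

0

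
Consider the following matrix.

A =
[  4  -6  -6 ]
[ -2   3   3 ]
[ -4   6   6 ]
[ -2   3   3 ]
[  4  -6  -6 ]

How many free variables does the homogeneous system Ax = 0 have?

Row reduce to echelon form.
R2 ← R2 + (1/2)·R1: [0, 0, 0]
R3 ← R3 + R1: [0, 0, 0]
R4 ← R4 + (1/2)·R1: [0, 0, 0]
R5 ← R5 − R1: [0, 0, 0]
1 nonzero row, so rank(A) = 1.
A has 3 columns; by rank–nullity, nullity = 3 − 1 = 2.

2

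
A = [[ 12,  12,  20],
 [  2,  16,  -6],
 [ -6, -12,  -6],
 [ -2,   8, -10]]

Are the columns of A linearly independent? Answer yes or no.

no

Row reduce A to echelon form.
R2 ← R2 − (1/6)·R1: [0, 14, -28/3]
R3 ← R3 + (1/2)·R1: [0, -6, 4]
R4 ← R4 + (1/6)·R1: [0, 10, -20/3]
R3 ← R3 + (3/7)·R2: [0, 0, 0]
R4 ← R4 − (5/7)·R2: [0, 0, 0]
2 pivots among 3 columns.
Only 2 < 3 pivot columns, so the columns are linearly dependent.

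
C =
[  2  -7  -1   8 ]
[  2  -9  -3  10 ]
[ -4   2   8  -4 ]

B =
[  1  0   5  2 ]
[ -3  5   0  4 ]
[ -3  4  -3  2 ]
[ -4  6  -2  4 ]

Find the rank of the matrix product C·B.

First compute CB:
[[ -6,   9,  -3,   6],
 [ -2,   3,  -1,   2],
 [-18,  18, -36,   0]]
Now row reduce the product.
R2 ← R2 − (1/3)·R1: [0, 0, 0, 0]
R3 ← R3 − (3)·R1: [0, -9, -27, -18]
Swap R2 ↔ R3
2 nonzero rows, so rank(CB) = 2.

2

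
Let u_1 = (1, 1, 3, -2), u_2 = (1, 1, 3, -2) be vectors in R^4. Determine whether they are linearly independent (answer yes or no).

Form the matrix with these vectors as rows and row reduce.
R2 ← R2 − R1: [0, 0, 0, 0]
1 nonzero row, so the 2 vectors span a space of dimension 1.
Since 1 < 2, the vectors are linearly dependent.

no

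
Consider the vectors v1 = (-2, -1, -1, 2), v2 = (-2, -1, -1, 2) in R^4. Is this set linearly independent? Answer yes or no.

Form the matrix with these vectors as rows and row reduce.
R2 ← R2 − R1: [0, 0, 0, 0]
1 nonzero row, so the 2 vectors span a space of dimension 1.
Since 1 < 2, the vectors are linearly dependent.

no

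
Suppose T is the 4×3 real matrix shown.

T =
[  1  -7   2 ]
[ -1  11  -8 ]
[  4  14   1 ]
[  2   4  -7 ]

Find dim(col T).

3

Row reduce to echelon form.
R2 ← R2 + R1: [0, 4, -6]
R3 ← R3 − (4)·R1: [0, 42, -7]
R4 ← R4 − (2)·R1: [0, 18, -11]
R3 ← R3 − (21/2)·R2: [0, 0, 56]
R4 ← R4 − (9/2)·R2: [0, 0, 16]
R4 ← R4 − (2/7)·R3: [0, 0, 0]
Echelon form has 3 nonzero rows, so rank(T) = 3.
The column space has dimension equal to the rank: 3.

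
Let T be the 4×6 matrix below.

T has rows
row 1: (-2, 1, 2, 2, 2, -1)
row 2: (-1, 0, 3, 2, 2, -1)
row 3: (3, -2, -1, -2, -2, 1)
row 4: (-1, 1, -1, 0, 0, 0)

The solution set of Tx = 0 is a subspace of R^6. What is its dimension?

4

Row reduce to echelon form.
R2 ← R2 − (1/2)·R1: [0, -1/2, 2, 1, 1, -1/2]
R3 ← R3 + (3/2)·R1: [0, -1/2, 2, 1, 1, -1/2]
R4 ← R4 − (1/2)·R1: [0, 1/2, -2, -1, -1, 1/2]
R3 ← R3 − R2: [0, 0, 0, 0, 0, 0]
R4 ← R4 + R2: [0, 0, 0, 0, 0, 0]
2 nonzero rows, so rank(T) = 2.
T has 6 columns; by rank–nullity, nullity = 6 − 2 = 4.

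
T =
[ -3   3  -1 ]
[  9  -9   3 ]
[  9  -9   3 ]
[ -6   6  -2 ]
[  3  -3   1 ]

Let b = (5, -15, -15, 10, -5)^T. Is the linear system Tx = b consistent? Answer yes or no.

yes

Row reduce the augmented matrix [T | b].
R2 ← R2 + (3)·R1: [0, 0, 0, 0]
R3 ← R3 + (3)·R1: [0, 0, 0, 0]
R4 ← R4 − (2)·R1: [0, 0, 0, 0]
R5 ← R5 + R1: [0, 0, 0, 0]
The echelon form has 1 nonzero rows, and every pivot lies in the first 3 columns, so rank(T) = rank([T|b]) = 1.
The system is consistent.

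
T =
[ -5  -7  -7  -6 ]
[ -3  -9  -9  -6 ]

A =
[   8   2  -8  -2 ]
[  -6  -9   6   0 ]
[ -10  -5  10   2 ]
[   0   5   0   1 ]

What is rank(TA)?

2

First compute TA:
[[ 72,  58, -72, -10],
 [120,  90, -120, -18]]
Now row reduce the product.
R2 ← R2 − (5/3)·R1: [0, -20/3, 0, -4/3]
2 nonzero rows, so rank(TA) = 2.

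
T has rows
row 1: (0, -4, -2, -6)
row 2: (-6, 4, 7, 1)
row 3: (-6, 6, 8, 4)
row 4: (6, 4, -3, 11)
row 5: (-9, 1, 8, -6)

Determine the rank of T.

2

Row reduce to echelon form.
Swap R1 ↔ R2
R3 ← R3 − R1: [0, 2, 1, 3]
R4 ← R4 + R1: [0, 8, 4, 12]
R5 ← R5 − (3/2)·R1: [0, -5, -5/2, -15/2]
R3 ← R3 + (1/2)·R2: [0, 0, 0, 0]
R4 ← R4 + (2)·R2: [0, 0, 0, 0]
R5 ← R5 − (5/4)·R2: [0, 0, 0, 0]
Echelon form has 2 nonzero rows, so rank(T) = 2.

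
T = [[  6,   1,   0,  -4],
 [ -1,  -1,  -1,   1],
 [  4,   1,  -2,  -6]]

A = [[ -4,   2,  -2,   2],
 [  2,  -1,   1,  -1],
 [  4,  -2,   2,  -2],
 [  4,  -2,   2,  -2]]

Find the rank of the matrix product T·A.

1

First compute TA:
[[-38,  19, -19,  19],
 [  2,  -1,   1,  -1],
 [-46,  23, -23,  23]]
Now row reduce the product.
R2 ← R2 + (1/19)·R1: [0, 0, 0, 0]
R3 ← R3 − (23/19)·R1: [0, 0, 0, 0]
1 nonzero row, so rank(TA) = 1.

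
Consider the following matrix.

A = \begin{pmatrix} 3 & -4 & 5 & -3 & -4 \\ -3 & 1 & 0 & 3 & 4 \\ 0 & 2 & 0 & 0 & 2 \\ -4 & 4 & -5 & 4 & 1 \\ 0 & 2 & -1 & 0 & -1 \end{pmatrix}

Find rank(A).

4

Row reduce to echelon form.
R2 ← R2 + R1: [0, -3, 5, 0, 0]
R4 ← R4 + (4/3)·R1: [0, -4/3, 5/3, 0, -13/3]
R3 ← R3 + (2/3)·R2: [0, 0, 10/3, 0, 2]
R4 ← R4 − (4/9)·R2: [0, 0, -5/9, 0, -13/3]
R5 ← R5 + (2/3)·R2: [0, 0, 7/3, 0, -1]
R4 ← R4 + (1/6)·R3: [0, 0, 0, 0, -4]
R5 ← R5 − (7/10)·R3: [0, 0, 0, 0, -12/5]
R5 ← R5 − (3/5)·R4: [0, 0, 0, 0, 0]
Echelon form has 4 nonzero rows, so rank(A) = 4.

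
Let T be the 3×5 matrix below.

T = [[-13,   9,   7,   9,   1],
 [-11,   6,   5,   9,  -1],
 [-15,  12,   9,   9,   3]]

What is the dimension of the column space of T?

Row reduce to echelon form.
R2 ← R2 − (11/13)·R1: [0, -21/13, -12/13, 18/13, -24/13]
R3 ← R3 − (15/13)·R1: [0, 21/13, 12/13, -18/13, 24/13]
R3 ← R3 + R2: [0, 0, 0, 0, 0]
Echelon form has 2 nonzero rows, so rank(T) = 2.
The column space has dimension equal to the rank: 2.

2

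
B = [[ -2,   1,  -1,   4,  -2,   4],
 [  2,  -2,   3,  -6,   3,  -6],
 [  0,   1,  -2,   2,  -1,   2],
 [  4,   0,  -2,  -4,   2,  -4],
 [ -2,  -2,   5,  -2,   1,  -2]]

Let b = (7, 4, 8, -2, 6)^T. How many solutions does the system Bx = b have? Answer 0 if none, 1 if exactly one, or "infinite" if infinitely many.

0

Row reduce the augmented matrix [B | b].
R2 ← R2 + R1: [0, -1, 2, -2, 1, -2, 11]
R4 ← R4 + (2)·R1: [0, 2, -4, 4, -2, 4, 12]
R5 ← R5 − R1: [0, -3, 6, -6, 3, -6, -1]
R3 ← R3 + R2: [0, 0, 0, 0, 0, 0, 19]
R4 ← R4 + (2)·R2: [0, 0, 0, 0, 0, 0, 34]
R5 ← R5 − (3)·R2: [0, 0, 0, 0, 0, 0, -34]
R4 ← R4 − (34/19)·R3: [0, 0, 0, 0, 0, 0, 0]
R5 ← R5 + (34/19)·R3: [0, 0, 0, 0, 0, 0, 0]
The echelon form has 3 nonzero rows; the last pivot sits in the augmented column, so rank(B) = 2 but rank([B|b]) = 3.
Since the ranks differ, the system is inconsistent.
It has no solutions.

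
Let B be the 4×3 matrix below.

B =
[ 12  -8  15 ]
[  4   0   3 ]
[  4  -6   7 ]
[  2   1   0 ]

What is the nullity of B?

Row reduce to echelon form.
R2 ← R2 − (1/3)·R1: [0, 8/3, -2]
R3 ← R3 − (1/3)·R1: [0, -10/3, 2]
R4 ← R4 − (1/6)·R1: [0, 7/3, -5/2]
R3 ← R3 + (5/4)·R2: [0, 0, -1/2]
R4 ← R4 − (7/8)·R2: [0, 0, -3/4]
R4 ← R4 − (3/2)·R3: [0, 0, 0]
3 nonzero rows, so rank(B) = 3.
B has 3 columns; by rank–nullity, nullity = 3 − 3 = 0.

0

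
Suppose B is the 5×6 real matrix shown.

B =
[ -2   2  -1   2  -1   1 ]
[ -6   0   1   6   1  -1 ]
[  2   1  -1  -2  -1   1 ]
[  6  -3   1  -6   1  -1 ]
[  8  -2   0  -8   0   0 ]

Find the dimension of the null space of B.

4

Row reduce to echelon form.
R2 ← R2 − (3)·R1: [0, -6, 4, 0, 4, -4]
R3 ← R3 + R1: [0, 3, -2, 0, -2, 2]
R4 ← R4 + (3)·R1: [0, 3, -2, 0, -2, 2]
R5 ← R5 + (4)·R1: [0, 6, -4, 0, -4, 4]
R3 ← R3 + (1/2)·R2: [0, 0, 0, 0, 0, 0]
R4 ← R4 + (1/2)·R2: [0, 0, 0, 0, 0, 0]
R5 ← R5 + R2: [0, 0, 0, 0, 0, 0]
2 nonzero rows, so rank(B) = 2.
B has 6 columns; by rank–nullity, nullity = 6 − 2 = 4.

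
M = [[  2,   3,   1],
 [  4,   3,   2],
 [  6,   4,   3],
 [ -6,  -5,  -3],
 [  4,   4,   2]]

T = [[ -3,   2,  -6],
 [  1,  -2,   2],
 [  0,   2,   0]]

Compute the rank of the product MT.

First compute MT:
[[ -3,   0,  -6],
 [ -9,   6, -18],
 [-14,  10, -28],
 [ 13,  -8,  26],
 [ -8,   4, -16]]
Now row reduce the product.
R2 ← R2 − (3)·R1: [0, 6, 0]
R3 ← R3 − (14/3)·R1: [0, 10, 0]
R4 ← R4 + (13/3)·R1: [0, -8, 0]
R5 ← R5 − (8/3)·R1: [0, 4, 0]
R3 ← R3 − (5/3)·R2: [0, 0, 0]
R4 ← R4 + (4/3)·R2: [0, 0, 0]
R5 ← R5 − (2/3)·R2: [0, 0, 0]
2 nonzero rows, so rank(MT) = 2.

2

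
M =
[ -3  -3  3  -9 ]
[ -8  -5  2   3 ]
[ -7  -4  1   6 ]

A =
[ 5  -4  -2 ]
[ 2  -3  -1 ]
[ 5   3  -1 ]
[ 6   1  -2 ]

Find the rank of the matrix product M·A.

First compute MA:
[[-60,  21,  24],
 [-22,  56,  13],
 [ -2,  49,   5]]
Now row reduce the product.
R2 ← R2 − (11/30)·R1: [0, 483/10, 21/5]
R3 ← R3 − (1/30)·R1: [0, 483/10, 21/5]
R3 ← R3 − R2: [0, 0, 0]
2 nonzero rows, so rank(MA) = 2.

2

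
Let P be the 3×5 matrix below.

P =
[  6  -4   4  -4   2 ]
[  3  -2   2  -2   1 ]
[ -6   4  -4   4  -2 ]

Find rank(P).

1

Row reduce to echelon form.
R2 ← R2 − (1/2)·R1: [0, 0, 0, 0, 0]
R3 ← R3 + R1: [0, 0, 0, 0, 0]
Echelon form has 1 nonzero row, so rank(P) = 1.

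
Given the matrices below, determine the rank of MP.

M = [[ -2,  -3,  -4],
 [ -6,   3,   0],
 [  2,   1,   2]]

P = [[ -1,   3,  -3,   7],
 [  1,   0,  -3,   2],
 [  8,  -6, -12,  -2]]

First compute MP:
[[-33,  18,  63, -12],
 [  9, -18,   9, -36],
 [ 15,  -6, -33,  12]]
Now row reduce the product.
R2 ← R2 + (3/11)·R1: [0, -144/11, 288/11, -432/11]
R3 ← R3 + (5/11)·R1: [0, 24/11, -48/11, 72/11]
R3 ← R3 + (1/6)·R2: [0, 0, 0, 0]
2 nonzero rows, so rank(MP) = 2.

2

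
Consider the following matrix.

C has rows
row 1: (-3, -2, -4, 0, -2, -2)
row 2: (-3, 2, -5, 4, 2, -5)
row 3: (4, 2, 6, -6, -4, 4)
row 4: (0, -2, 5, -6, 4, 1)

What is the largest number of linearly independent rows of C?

4

Row reduce to echelon form.
R2 ← R2 − R1: [0, 4, -1, 4, 4, -3]
R3 ← R3 + (4/3)·R1: [0, -2/3, 2/3, -6, -20/3, 4/3]
R3 ← R3 + (1/6)·R2: [0, 0, 1/2, -16/3, -6, 5/6]
R4 ← R4 + (1/2)·R2: [0, 0, 9/2, -4, 6, -1/2]
R4 ← R4 − (9)·R3: [0, 0, 0, 44, 60, -8]
Echelon form has 4 nonzero rows, so rank(C) = 4.
The rank gives the maximum number of linearly independent rows: 4.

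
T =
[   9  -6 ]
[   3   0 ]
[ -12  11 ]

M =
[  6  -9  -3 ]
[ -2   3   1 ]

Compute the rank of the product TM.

First compute TM:
[[ 66, -99, -33],
 [ 18, -27,  -9],
 [-94, 141,  47]]
Now row reduce the product.
R2 ← R2 − (3/11)·R1: [0, 0, 0]
R3 ← R3 + (47/33)·R1: [0, 0, 0]
1 nonzero row, so rank(TM) = 1.

1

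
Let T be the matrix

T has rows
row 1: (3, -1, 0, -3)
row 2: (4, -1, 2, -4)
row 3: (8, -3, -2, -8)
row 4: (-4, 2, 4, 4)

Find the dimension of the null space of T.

Row reduce to echelon form.
R2 ← R2 − (4/3)·R1: [0, 1/3, 2, 0]
R3 ← R3 − (8/3)·R1: [0, -1/3, -2, 0]
R4 ← R4 + (4/3)·R1: [0, 2/3, 4, 0]
R3 ← R3 + R2: [0, 0, 0, 0]
R4 ← R4 − (2)·R2: [0, 0, 0, 0]
2 nonzero rows, so rank(T) = 2.
T has 4 columns; by rank–nullity, nullity = 4 − 2 = 2.

2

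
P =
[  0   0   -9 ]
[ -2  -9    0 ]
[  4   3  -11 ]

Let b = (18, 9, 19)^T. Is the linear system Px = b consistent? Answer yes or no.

Row reduce the augmented matrix [P | b].
Swap R1 ↔ R2
R3 ← R3 + (2)·R1: [0, -15, -11, 37]
Swap R2 ↔ R3
The echelon form has 3 nonzero rows, and every pivot lies in the first 3 columns, so rank(P) = rank([P|b]) = 3.
The system is consistent.

yes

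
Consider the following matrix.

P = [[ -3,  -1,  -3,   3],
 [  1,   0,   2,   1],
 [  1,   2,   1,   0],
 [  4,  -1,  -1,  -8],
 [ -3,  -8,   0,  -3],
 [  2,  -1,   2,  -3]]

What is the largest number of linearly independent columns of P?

4

Row reduce to echelon form.
R2 ← R2 + (1/3)·R1: [0, -1/3, 1, 2]
R3 ← R3 + (1/3)·R1: [0, 5/3, 0, 1]
R4 ← R4 + (4/3)·R1: [0, -7/3, -5, -4]
R5 ← R5 − R1: [0, -7, 3, -6]
R6 ← R6 + (2/3)·R1: [0, -5/3, 0, -1]
R3 ← R3 + (5)·R2: [0, 0, 5, 11]
R4 ← R4 − (7)·R2: [0, 0, -12, -18]
R5 ← R5 − (21)·R2: [0, 0, -18, -48]
R6 ← R6 − (5)·R2: [0, 0, -5, -11]
R4 ← R4 + (12/5)·R3: [0, 0, 0, 42/5]
R5 ← R5 + (18/5)·R3: [0, 0, 0, -42/5]
R6 ← R6 + R3: [0, 0, 0, 0]
R5 ← R5 + R4: [0, 0, 0, 0]
Echelon form has 4 nonzero rows, so rank(P) = 4.
The rank gives the maximum number of linearly independent columns: 4.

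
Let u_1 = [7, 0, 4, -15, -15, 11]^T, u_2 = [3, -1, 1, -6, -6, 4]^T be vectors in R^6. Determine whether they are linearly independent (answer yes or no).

yes

Form the matrix with these vectors as rows and row reduce.
R2 ← R2 − (3/7)·R1: [0, -1, -5/7, 3/7, 3/7, -5/7]
2 nonzero rows, so the 2 vectors span a space of dimension 2.
Since 2 = 2, the vectors are linearly independent.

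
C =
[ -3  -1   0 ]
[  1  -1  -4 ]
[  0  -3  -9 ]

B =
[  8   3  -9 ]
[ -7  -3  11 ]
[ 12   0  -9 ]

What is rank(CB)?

2

First compute CB:
[[-17,  -6,  16],
 [-33,   6,  16],
 [-87,   9,  48]]
Now row reduce the product.
R2 ← R2 − (33/17)·R1: [0, 300/17, -256/17]
R3 ← R3 − (87/17)·R1: [0, 675/17, -576/17]
R3 ← R3 − (9/4)·R2: [0, 0, 0]
2 nonzero rows, so rank(CB) = 2.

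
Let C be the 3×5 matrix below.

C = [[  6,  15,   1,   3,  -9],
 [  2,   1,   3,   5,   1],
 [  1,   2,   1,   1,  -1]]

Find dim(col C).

3

Row reduce to echelon form.
R2 ← R2 − (1/3)·R1: [0, -4, 8/3, 4, 4]
R3 ← R3 − (1/6)·R1: [0, -1/2, 5/6, 1/2, 1/2]
R3 ← R3 − (1/8)·R2: [0, 0, 1/2, 0, 0]
Echelon form has 3 nonzero rows, so rank(C) = 3.
The column space has dimension equal to the rank: 3.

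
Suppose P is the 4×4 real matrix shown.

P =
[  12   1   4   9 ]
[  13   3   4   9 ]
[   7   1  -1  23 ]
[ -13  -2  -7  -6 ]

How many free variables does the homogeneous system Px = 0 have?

0

Row reduce to echelon form.
R2 ← R2 − (13/12)·R1: [0, 23/12, -1/3, -3/4]
R3 ← R3 − (7/12)·R1: [0, 5/12, -10/3, 71/4]
R4 ← R4 + (13/12)·R1: [0, -11/12, -8/3, 15/4]
R3 ← R3 − (5/23)·R2: [0, 0, -75/23, 412/23]
R4 ← R4 + (11/23)·R2: [0, 0, -65/23, 78/23]
R4 ← R4 − (13/15)·R3: [0, 0, 0, -182/15]
4 nonzero rows, so rank(P) = 4.
P has 4 columns; by rank–nullity, nullity = 4 − 4 = 0.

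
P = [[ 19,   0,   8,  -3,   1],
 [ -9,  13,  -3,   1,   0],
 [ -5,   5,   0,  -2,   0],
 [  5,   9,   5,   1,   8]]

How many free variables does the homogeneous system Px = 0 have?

1

Row reduce to echelon form.
R2 ← R2 + (9/19)·R1: [0, 13, 15/19, -8/19, 9/19]
R3 ← R3 + (5/19)·R1: [0, 5, 40/19, -53/19, 5/19]
R4 ← R4 − (5/19)·R1: [0, 9, 55/19, 34/19, 147/19]
R3 ← R3 − (5/13)·R2: [0, 0, 445/247, -649/247, 20/247]
R4 ← R4 − (9/13)·R2: [0, 0, 580/247, 514/247, 1830/247]
R4 ← R4 − (116/89)·R3: [0, 0, 0, 490/89, 650/89]
4 nonzero rows, so rank(P) = 4.
P has 5 columns; by rank–nullity, nullity = 5 − 4 = 1.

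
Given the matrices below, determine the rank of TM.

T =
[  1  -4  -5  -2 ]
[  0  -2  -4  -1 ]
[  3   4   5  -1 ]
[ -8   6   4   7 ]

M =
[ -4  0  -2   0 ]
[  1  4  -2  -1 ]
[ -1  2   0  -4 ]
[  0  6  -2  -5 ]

3

First compute TM:
[[ -3, -38,  10,  34],
 [  2, -22,   6,  23],
 [-13,  20, -12, -19],
 [ 34,  74, -10, -57]]
Now row reduce the product.
R2 ← R2 + (2/3)·R1: [0, -142/3, 38/3, 137/3]
R3 ← R3 − (13/3)·R1: [0, 554/3, -166/3, -499/3]
R4 ← R4 + (34/3)·R1: [0, -1070/3, 310/3, 985/3]
R3 ← R3 + (277/71)·R2: [0, 0, -420/71, 840/71]
R4 ← R4 − (535/71)·R2: [0, 0, 560/71, -1120/71]
R4 ← R4 + (4/3)·R3: [0, 0, 0, 0]
3 nonzero rows, so rank(TM) = 3.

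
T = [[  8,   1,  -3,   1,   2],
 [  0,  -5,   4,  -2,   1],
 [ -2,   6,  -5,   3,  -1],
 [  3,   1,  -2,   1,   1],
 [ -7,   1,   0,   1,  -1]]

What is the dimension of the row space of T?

Row reduce to echelon form.
R3 ← R3 + (1/4)·R1: [0, 25/4, -23/4, 13/4, -1/2]
R4 ← R4 − (3/8)·R1: [0, 5/8, -7/8, 5/8, 1/4]
R5 ← R5 + (7/8)·R1: [0, 15/8, -21/8, 15/8, 3/4]
R3 ← R3 + (5/4)·R2: [0, 0, -3/4, 3/4, 3/4]
R4 ← R4 + (1/8)·R2: [0, 0, -3/8, 3/8, 3/8]
R5 ← R5 + (3/8)·R2: [0, 0, -9/8, 9/8, 9/8]
R4 ← R4 − (1/2)·R3: [0, 0, 0, 0, 0]
R5 ← R5 − (3/2)·R3: [0, 0, 0, 0, 0]
Echelon form has 3 nonzero rows, so rank(T) = 3.
The row space has dimension equal to the rank: 3.

3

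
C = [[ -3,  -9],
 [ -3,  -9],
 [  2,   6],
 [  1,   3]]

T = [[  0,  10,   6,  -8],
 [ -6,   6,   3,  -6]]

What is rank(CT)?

1

First compute CT:
[[ 54, -84, -45,  78],
 [ 54, -84, -45,  78],
 [-36,  56,  30, -52],
 [-18,  28,  15, -26]]
Now row reduce the product.
R2 ← R2 − R1: [0, 0, 0, 0]
R3 ← R3 + (2/3)·R1: [0, 0, 0, 0]
R4 ← R4 + (1/3)·R1: [0, 0, 0, 0]
1 nonzero row, so rank(CT) = 1.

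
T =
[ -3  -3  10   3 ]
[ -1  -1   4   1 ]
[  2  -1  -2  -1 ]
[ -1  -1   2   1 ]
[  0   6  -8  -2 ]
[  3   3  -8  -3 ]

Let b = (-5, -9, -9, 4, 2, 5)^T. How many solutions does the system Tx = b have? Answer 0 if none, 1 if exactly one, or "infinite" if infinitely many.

Row reduce the augmented matrix [T | b].
R2 ← R2 − (1/3)·R1: [0, 0, 2/3, 0, -22/3]
R3 ← R3 + (2/3)·R1: [0, -3, 14/3, 1, -37/3]
R4 ← R4 − (1/3)·R1: [0, 0, -4/3, 0, 17/3]
R6 ← R6 + R1: [0, 0, 2, 0, 0]
Swap R2 ↔ R3
R5 ← R5 + (2)·R2: [0, 0, 4/3, 0, -68/3]
R4 ← R4 + (2)·R3: [0, 0, 0, 0, -9]
R5 ← R5 − (2)·R3: [0, 0, 0, 0, -8]
R6 ← R6 − (3)·R3: [0, 0, 0, 0, 22]
R5 ← R5 − (8/9)·R4: [0, 0, 0, 0, 0]
R6 ← R6 + (22/9)·R4: [0, 0, 0, 0, 0]
The echelon form has 4 nonzero rows; the last pivot sits in the augmented column, so rank(T) = 3 but rank([T|b]) = 4.
Since the ranks differ, the system is inconsistent.
It has no solutions.

0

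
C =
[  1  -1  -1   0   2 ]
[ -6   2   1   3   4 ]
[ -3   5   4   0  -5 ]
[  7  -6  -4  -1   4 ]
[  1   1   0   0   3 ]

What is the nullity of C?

1

Row reduce to echelon form.
R2 ← R2 + (6)·R1: [0, -4, -5, 3, 16]
R3 ← R3 + (3)·R1: [0, 2, 1, 0, 1]
R4 ← R4 − (7)·R1: [0, 1, 3, -1, -10]
R5 ← R5 − R1: [0, 2, 1, 0, 1]
R3 ← R3 + (1/2)·R2: [0, 0, -3/2, 3/2, 9]
R4 ← R4 + (1/4)·R2: [0, 0, 7/4, -1/4, -6]
R5 ← R5 + (1/2)·R2: [0, 0, -3/2, 3/2, 9]
R4 ← R4 + (7/6)·R3: [0, 0, 0, 3/2, 9/2]
R5 ← R5 − R3: [0, 0, 0, 0, 0]
4 nonzero rows, so rank(C) = 4.
C has 5 columns; by rank–nullity, nullity = 5 − 4 = 1.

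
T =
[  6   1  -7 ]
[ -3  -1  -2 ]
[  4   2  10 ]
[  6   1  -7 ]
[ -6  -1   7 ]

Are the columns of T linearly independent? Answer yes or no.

Row reduce T to echelon form.
R2 ← R2 + (1/2)·R1: [0, -1/2, -11/2]
R3 ← R3 − (2/3)·R1: [0, 4/3, 44/3]
R4 ← R4 − R1: [0, 0, 0]
R5 ← R5 + R1: [0, 0, 0]
R3 ← R3 + (8/3)·R2: [0, 0, 0]
2 pivots among 3 columns.
Only 2 < 3 pivot columns, so the columns are linearly dependent.

no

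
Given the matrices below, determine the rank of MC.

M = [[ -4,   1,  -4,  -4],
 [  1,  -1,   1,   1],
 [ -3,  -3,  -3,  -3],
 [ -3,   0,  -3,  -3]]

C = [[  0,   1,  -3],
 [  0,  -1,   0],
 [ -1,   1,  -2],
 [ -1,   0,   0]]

First compute MC:
[[  8,  -9,  20],
 [ -2,   3,  -5],
 [  6,  -3,  15],
 [  6,  -6,  15]]
Now row reduce the product.
R2 ← R2 + (1/4)·R1: [0, 3/4, 0]
R3 ← R3 − (3/4)·R1: [0, 15/4, 0]
R4 ← R4 − (3/4)·R1: [0, 3/4, 0]
R3 ← R3 − (5)·R2: [0, 0, 0]
R4 ← R4 − R2: [0, 0, 0]
2 nonzero rows, so rank(MC) = 2.

2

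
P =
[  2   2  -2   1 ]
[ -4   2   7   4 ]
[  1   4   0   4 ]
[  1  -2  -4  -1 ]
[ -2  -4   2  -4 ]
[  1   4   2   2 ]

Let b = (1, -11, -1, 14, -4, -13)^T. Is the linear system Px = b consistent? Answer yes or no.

Row reduce the augmented matrix [P | b].
R2 ← R2 + (2)·R1: [0, 6, 3, 6, -9]
R3 ← R3 − (1/2)·R1: [0, 3, 1, 7/2, -3/2]
R4 ← R4 − (1/2)·R1: [0, -3, -3, -3/2, 27/2]
R5 ← R5 + R1: [0, -2, 0, -3, -3]
R6 ← R6 − (1/2)·R1: [0, 3, 3, 3/2, -27/2]
R3 ← R3 − (1/2)·R2: [0, 0, -1/2, 1/2, 3]
R4 ← R4 + (1/2)·R2: [0, 0, -3/2, 3/2, 9]
R5 ← R5 + (1/3)·R2: [0, 0, 1, -1, -6]
R6 ← R6 − (1/2)·R2: [0, 0, 3/2, -3/2, -9]
R4 ← R4 − (3)·R3: [0, 0, 0, 0, 0]
R5 ← R5 + (2)·R3: [0, 0, 0, 0, 0]
R6 ← R6 + (3)·R3: [0, 0, 0, 0, 0]
The echelon form has 3 nonzero rows, and every pivot lies in the first 4 columns, so rank(P) = rank([P|b]) = 3.
The system is consistent.

yes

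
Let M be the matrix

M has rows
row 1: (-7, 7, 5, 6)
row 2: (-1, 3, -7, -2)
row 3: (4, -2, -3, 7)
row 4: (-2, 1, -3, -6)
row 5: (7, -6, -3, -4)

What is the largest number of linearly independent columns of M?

4

Row reduce to echelon form.
R2 ← R2 − (1/7)·R1: [0, 2, -54/7, -20/7]
R3 ← R3 + (4/7)·R1: [0, 2, -1/7, 73/7]
R4 ← R4 − (2/7)·R1: [0, -1, -31/7, -54/7]
R5 ← R5 + R1: [0, 1, 2, 2]
R3 ← R3 − R2: [0, 0, 53/7, 93/7]
R4 ← R4 + (1/2)·R2: [0, 0, -58/7, -64/7]
R5 ← R5 − (1/2)·R2: [0, 0, 41/7, 24/7]
R4 ← R4 + (58/53)·R3: [0, 0, 0, 286/53]
R5 ← R5 − (41/53)·R3: [0, 0, 0, -363/53]
R5 ← R5 + (33/26)·R4: [0, 0, 0, 0]
Echelon form has 4 nonzero rows, so rank(M) = 4.
The rank gives the maximum number of linearly independent columns: 4.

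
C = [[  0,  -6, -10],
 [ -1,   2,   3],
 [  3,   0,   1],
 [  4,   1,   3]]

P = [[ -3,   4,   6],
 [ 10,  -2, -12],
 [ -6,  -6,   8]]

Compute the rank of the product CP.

2

First compute CP:
[[  0,  72,  -8],
 [  5, -26,  -6],
 [-15,   6,  26],
 [-20,  -4,  36]]
Now row reduce the product.
Swap R1 ↔ R2
R3 ← R3 + (3)·R1: [0, -72, 8]
R4 ← R4 + (4)·R1: [0, -108, 12]
R3 ← R3 + R2: [0, 0, 0]
R4 ← R4 + (3/2)·R2: [0, 0, 0]
2 nonzero rows, so rank(CP) = 2.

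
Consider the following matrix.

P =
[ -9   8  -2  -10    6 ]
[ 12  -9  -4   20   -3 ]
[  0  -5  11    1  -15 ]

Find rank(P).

3

Row reduce to echelon form.
R2 ← R2 + (4/3)·R1: [0, 5/3, -20/3, 20/3, 5]
R3 ← R3 + (3)·R2: [0, 0, -9, 21, 0]
Echelon form has 3 nonzero rows, so rank(P) = 3.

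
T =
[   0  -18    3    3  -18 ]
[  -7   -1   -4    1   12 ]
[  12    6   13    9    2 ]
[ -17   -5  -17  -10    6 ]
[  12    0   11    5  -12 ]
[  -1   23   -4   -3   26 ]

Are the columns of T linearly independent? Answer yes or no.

Row reduce T to echelon form.
Swap R1 ↔ R2
R3 ← R3 + (12/7)·R1: [0, 30/7, 43/7, 75/7, 158/7]
R4 ← R4 − (17/7)·R1: [0, -18/7, -51/7, -87/7, -162/7]
R5 ← R5 + (12/7)·R1: [0, -12/7, 29/7, 47/7, 60/7]
R6 ← R6 − (1/7)·R1: [0, 162/7, -24/7, -22/7, 170/7]
R3 ← R3 + (5/21)·R2: [0, 0, 48/7, 80/7, 128/7]
R4 ← R4 − (1/7)·R2: [0, 0, -54/7, -90/7, -144/7]
R5 ← R5 − (2/21)·R2: [0, 0, 27/7, 45/7, 72/7]
R6 ← R6 + (9/7)·R2: [0, 0, 3/7, 5/7, 8/7]
R4 ← R4 + (9/8)·R3: [0, 0, 0, 0, 0]
R5 ← R5 − (9/16)·R3: [0, 0, 0, 0, 0]
R6 ← R6 − (1/16)·R3: [0, 0, 0, 0, 0]
3 pivots among 5 columns.
Only 3 < 5 pivot columns, so the columns are linearly dependent.

no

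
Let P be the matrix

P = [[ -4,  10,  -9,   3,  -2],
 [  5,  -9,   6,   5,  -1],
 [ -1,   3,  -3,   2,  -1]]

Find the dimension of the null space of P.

Row reduce to echelon form.
R2 ← R2 + (5/4)·R1: [0, 7/2, -21/4, 35/4, -7/2]
R3 ← R3 − (1/4)·R1: [0, 1/2, -3/4, 5/4, -1/2]
R3 ← R3 − (1/7)·R2: [0, 0, 0, 0, 0]
2 nonzero rows, so rank(P) = 2.
P has 5 columns; by rank–nullity, nullity = 5 − 2 = 3.

3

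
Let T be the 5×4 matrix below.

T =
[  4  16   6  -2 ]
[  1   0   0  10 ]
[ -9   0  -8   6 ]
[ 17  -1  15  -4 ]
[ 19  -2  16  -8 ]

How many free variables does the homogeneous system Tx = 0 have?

Row reduce to echelon form.
R2 ← R2 − (1/4)·R1: [0, -4, -3/2, 21/2]
R3 ← R3 + (9/4)·R1: [0, 36, 11/2, 3/2]
R4 ← R4 − (17/4)·R1: [0, -69, -21/2, 9/2]
R5 ← R5 − (19/4)·R1: [0, -78, -25/2, 3/2]
R3 ← R3 + (9)·R2: [0, 0, -8, 96]
R4 ← R4 − (69/4)·R2: [0, 0, 123/8, -1413/8]
R5 ← R5 − (39/2)·R2: [0, 0, 67/4, -813/4]
R4 ← R4 + (123/64)·R3: [0, 0, 0, 63/8]
R5 ← R5 + (67/32)·R3: [0, 0, 0, -9/4]
R5 ← R5 + (2/7)·R4: [0, 0, 0, 0]
4 nonzero rows, so rank(T) = 4.
T has 4 columns; by rank–nullity, nullity = 4 − 4 = 0.

0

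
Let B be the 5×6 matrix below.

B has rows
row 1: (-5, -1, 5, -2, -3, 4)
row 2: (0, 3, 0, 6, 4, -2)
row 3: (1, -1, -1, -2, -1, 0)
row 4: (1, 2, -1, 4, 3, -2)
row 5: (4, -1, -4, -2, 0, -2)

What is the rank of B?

Row reduce to echelon form.
R3 ← R3 + (1/5)·R1: [0, -6/5, 0, -12/5, -8/5, 4/5]
R4 ← R4 + (1/5)·R1: [0, 9/5, 0, 18/5, 12/5, -6/5]
R5 ← R5 + (4/5)·R1: [0, -9/5, 0, -18/5, -12/5, 6/5]
R3 ← R3 + (2/5)·R2: [0, 0, 0, 0, 0, 0]
R4 ← R4 − (3/5)·R2: [0, 0, 0, 0, 0, 0]
R5 ← R5 + (3/5)·R2: [0, 0, 0, 0, 0, 0]
Echelon form has 2 nonzero rows, so rank(B) = 2.

2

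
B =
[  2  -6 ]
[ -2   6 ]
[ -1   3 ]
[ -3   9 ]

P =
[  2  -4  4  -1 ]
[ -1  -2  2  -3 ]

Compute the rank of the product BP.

First compute BP:
[[ 10,   4,  -4,  16],
 [-10,  -4,   4, -16],
 [ -5,  -2,   2,  -8],
 [-15,  -6,   6, -24]]
Now row reduce the product.
R2 ← R2 + R1: [0, 0, 0, 0]
R3 ← R3 + (1/2)·R1: [0, 0, 0, 0]
R4 ← R4 + (3/2)·R1: [0, 0, 0, 0]
1 nonzero row, so rank(BP) = 1.

1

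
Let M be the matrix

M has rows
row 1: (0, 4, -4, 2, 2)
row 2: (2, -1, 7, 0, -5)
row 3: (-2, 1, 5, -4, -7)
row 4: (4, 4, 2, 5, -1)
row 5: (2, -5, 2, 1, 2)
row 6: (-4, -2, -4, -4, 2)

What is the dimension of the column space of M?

Row reduce to echelon form.
Swap R1 ↔ R2
R3 ← R3 + R1: [0, 0, 12, -4, -12]
R4 ← R4 − (2)·R1: [0, 6, -12, 5, 9]
R5 ← R5 − R1: [0, -4, -5, 1, 7]
R6 ← R6 + (2)·R1: [0, -4, 10, -4, -8]
R4 ← R4 − (3/2)·R2: [0, 0, -6, 2, 6]
R5 ← R5 + R2: [0, 0, -9, 3, 9]
R6 ← R6 + R2: [0, 0, 6, -2, -6]
R4 ← R4 + (1/2)·R3: [0, 0, 0, 0, 0]
R5 ← R5 + (3/4)·R3: [0, 0, 0, 0, 0]
R6 ← R6 − (1/2)·R3: [0, 0, 0, 0, 0]
Echelon form has 3 nonzero rows, so rank(M) = 3.
The column space has dimension equal to the rank: 3.

3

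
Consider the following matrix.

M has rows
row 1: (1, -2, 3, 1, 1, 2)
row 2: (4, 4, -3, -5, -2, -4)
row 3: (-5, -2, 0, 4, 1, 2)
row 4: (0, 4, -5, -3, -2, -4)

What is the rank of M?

2

Row reduce to echelon form.
R2 ← R2 − (4)·R1: [0, 12, -15, -9, -6, -12]
R3 ← R3 + (5)·R1: [0, -12, 15, 9, 6, 12]
R3 ← R3 + R2: [0, 0, 0, 0, 0, 0]
R4 ← R4 − (1/3)·R2: [0, 0, 0, 0, 0, 0]
Echelon form has 2 nonzero rows, so rank(M) = 2.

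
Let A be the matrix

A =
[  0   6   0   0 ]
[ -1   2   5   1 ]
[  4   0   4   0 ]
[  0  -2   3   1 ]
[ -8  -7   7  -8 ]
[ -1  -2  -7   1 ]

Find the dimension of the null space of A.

0

Row reduce to echelon form.
Swap R1 ↔ R2
R3 ← R3 + (4)·R1: [0, 8, 24, 4]
R5 ← R5 − (8)·R1: [0, -23, -33, -16]
R6 ← R6 − R1: [0, -4, -12, 0]
R3 ← R3 − (4/3)·R2: [0, 0, 24, 4]
R4 ← R4 + (1/3)·R2: [0, 0, 3, 1]
R5 ← R5 + (23/6)·R2: [0, 0, -33, -16]
R6 ← R6 + (2/3)·R2: [0, 0, -12, 0]
R4 ← R4 − (1/8)·R3: [0, 0, 0, 1/2]
R5 ← R5 + (11/8)·R3: [0, 0, 0, -21/2]
R6 ← R6 + (1/2)·R3: [0, 0, 0, 2]
R5 ← R5 + (21)·R4: [0, 0, 0, 0]
R6 ← R6 − (4)·R4: [0, 0, 0, 0]
4 nonzero rows, so rank(A) = 4.
A has 4 columns; by rank–nullity, nullity = 4 − 4 = 0.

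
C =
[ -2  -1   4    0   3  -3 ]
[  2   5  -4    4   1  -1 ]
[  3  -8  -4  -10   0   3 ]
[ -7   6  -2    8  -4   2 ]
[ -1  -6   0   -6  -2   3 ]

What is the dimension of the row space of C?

Row reduce to echelon form.
R2 ← R2 + R1: [0, 4, 0, 4, 4, -4]
R3 ← R3 + (3/2)·R1: [0, -19/2, 2, -10, 9/2, -3/2]
R4 ← R4 − (7/2)·R1: [0, 19/2, -16, 8, -29/2, 25/2]
R5 ← R5 − (1/2)·R1: [0, -11/2, -2, -6, -7/2, 9/2]
R3 ← R3 + (19/8)·R2: [0, 0, 2, -1/2, 14, -11]
R4 ← R4 − (19/8)·R2: [0, 0, -16, -3/2, -24, 22]
R5 ← R5 + (11/8)·R2: [0, 0, -2, -1/2, 2, -1]
R4 ← R4 + (8)·R3: [0, 0, 0, -11/2, 88, -66]
R5 ← R5 + R3: [0, 0, 0, -1, 16, -12]
R5 ← R5 − (2/11)·R4: [0, 0, 0, 0, 0, 0]
Echelon form has 4 nonzero rows, so rank(C) = 4.
The row space has dimension equal to the rank: 4.

4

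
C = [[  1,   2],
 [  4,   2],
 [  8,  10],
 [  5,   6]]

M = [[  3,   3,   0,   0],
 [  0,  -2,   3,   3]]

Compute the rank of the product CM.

2

First compute CM:
[[  3,  -1,   6,   6],
 [ 12,   8,   6,   6],
 [ 24,   4,  30,  30],
 [ 15,   3,  18,  18]]
Now row reduce the product.
R2 ← R2 − (4)·R1: [0, 12, -18, -18]
R3 ← R3 − (8)·R1: [0, 12, -18, -18]
R4 ← R4 − (5)·R1: [0, 8, -12, -12]
R3 ← R3 − R2: [0, 0, 0, 0]
R4 ← R4 − (2/3)·R2: [0, 0, 0, 0]
2 nonzero rows, so rank(CM) = 2.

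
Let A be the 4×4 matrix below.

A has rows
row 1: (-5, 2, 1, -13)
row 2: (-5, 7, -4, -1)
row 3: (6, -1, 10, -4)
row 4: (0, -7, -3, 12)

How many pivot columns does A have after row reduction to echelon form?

Row reduce to echelon form.
R2 ← R2 − R1: [0, 5, -5, 12]
R3 ← R3 + (6/5)·R1: [0, 7/5, 56/5, -98/5]
R3 ← R3 − (7/25)·R2: [0, 0, 63/5, -574/25]
R4 ← R4 + (7/5)·R2: [0, 0, -10, 144/5]
R4 ← R4 + (50/63)·R3: [0, 0, 0, 476/45]
Echelon form has 4 nonzero rows, so rank(A) = 4.
Each nonzero row contributes one pivot column: 4 pivot columns.

4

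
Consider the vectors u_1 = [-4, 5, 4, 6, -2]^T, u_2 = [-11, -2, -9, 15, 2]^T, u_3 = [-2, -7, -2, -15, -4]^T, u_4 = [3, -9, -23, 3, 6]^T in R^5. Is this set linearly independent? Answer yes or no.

Form the matrix with these vectors as rows and row reduce.
R2 ← R2 − (11/4)·R1: [0, -63/4, -20, -3/2, 15/2]
R3 ← R3 − (1/2)·R1: [0, -19/2, -4, -18, -3]
R4 ← R4 + (3/4)·R1: [0, -21/4, -20, 15/2, 9/2]
R3 ← R3 − (38/63)·R2: [0, 0, 508/63, -359/21, -158/21]
R4 ← R4 − (1/3)·R2: [0, 0, -40/3, 8, 2]
R4 ← R4 + (210/127)·R3: [0, 0, 0, -2574/127, -1326/127]
4 nonzero rows, so the 4 vectors span a space of dimension 4.
Since 4 = 4, the vectors are linearly independent.

yes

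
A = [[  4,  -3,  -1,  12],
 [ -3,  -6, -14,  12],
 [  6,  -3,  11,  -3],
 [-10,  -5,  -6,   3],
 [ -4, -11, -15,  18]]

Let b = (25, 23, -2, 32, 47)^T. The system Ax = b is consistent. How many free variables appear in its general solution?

Row reduce the augmented matrix [A | b].
R2 ← R2 + (3/4)·R1: [0, -33/4, -59/4, 21, 167/4]
R3 ← R3 − (3/2)·R1: [0, 3/2, 25/2, -21, -79/2]
R4 ← R4 + (5/2)·R1: [0, -25/2, -17/2, 33, 189/2]
R5 ← R5 + R1: [0, -14, -16, 30, 72]
R3 ← R3 + (2/11)·R2: [0, 0, 108/11, -189/11, -351/11]
R4 ← R4 − (50/33)·R2: [0, 0, 457/33, 13/11, 1031/33]
R5 ← R5 − (56/33)·R2: [0, 0, 298/33, -62/11, 38/33]
R4 ← R4 − (457/324)·R3: [0, 0, 0, 305/12, 305/4]
R5 ← R5 − (149/162)·R3: [0, 0, 0, 61/6, 61/2]
R5 ← R5 − (2/5)·R4: [0, 0, 0, 0, 0]
The echelon form has 4 nonzero rows, and every pivot lies in the first 4 columns, so rank(A) = rank([A|b]) = 4.
The system is consistent.
Free variables = (unknowns) − (rank) = 4 − 4 = 0.

0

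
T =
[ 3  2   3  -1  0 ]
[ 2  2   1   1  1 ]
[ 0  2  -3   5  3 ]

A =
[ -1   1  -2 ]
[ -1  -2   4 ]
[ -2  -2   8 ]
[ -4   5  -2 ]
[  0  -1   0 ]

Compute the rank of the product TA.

2

First compute TA:
[[ -7, -12,  28],
 [-10,   0,  10],
 [-16,  24, -26]]
Now row reduce the product.
R2 ← R2 − (10/7)·R1: [0, 120/7, -30]
R3 ← R3 − (16/7)·R1: [0, 360/7, -90]
R3 ← R3 − (3)·R2: [0, 0, 0]
2 nonzero rows, so rank(TA) = 2.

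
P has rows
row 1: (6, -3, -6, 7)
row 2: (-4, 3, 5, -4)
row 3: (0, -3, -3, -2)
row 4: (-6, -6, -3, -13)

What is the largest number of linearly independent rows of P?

Row reduce to echelon form.
R2 ← R2 + (2/3)·R1: [0, 1, 1, 2/3]
R4 ← R4 + R1: [0, -9, -9, -6]
R3 ← R3 + (3)·R2: [0, 0, 0, 0]
R4 ← R4 + (9)·R2: [0, 0, 0, 0]
Echelon form has 2 nonzero rows, so rank(P) = 2.
The rank gives the maximum number of linearly independent rows: 2.

2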